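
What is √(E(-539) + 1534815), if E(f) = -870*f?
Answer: √2003745 ≈ 1415.5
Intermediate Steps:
√(E(-539) + 1534815) = √(-870*(-539) + 1534815) = √(468930 + 1534815) = √2003745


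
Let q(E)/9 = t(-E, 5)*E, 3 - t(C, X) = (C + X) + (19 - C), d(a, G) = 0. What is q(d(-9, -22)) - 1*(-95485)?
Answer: 95485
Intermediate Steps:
t(C, X) = -16 - X (t(C, X) = 3 - ((C + X) + (19 - C)) = 3 - (19 + X) = 3 + (-19 - X) = -16 - X)
q(E) = -189*E (q(E) = 9*((-16 - 1*5)*E) = 9*((-16 - 5)*E) = 9*(-21*E) = -189*E)
q(d(-9, -22)) - 1*(-95485) = -189*0 - 1*(-95485) = 0 + 95485 = 95485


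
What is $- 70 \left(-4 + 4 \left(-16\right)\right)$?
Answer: $4760$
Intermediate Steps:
$- 70 \left(-4 + 4 \left(-16\right)\right) = - 70 \left(-4 - 64\right) = \left(-70\right) \left(-68\right) = 4760$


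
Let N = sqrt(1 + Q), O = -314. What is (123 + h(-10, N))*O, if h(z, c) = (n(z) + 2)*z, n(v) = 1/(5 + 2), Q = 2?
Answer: -223254/7 ≈ -31893.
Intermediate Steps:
N = sqrt(3) (N = sqrt(1 + 2) = sqrt(3) ≈ 1.7320)
n(v) = 1/7
h(z, c) = 15*z/7 (h(z, c) = (1/7 + 2)*z = 15*z/7)
(123 + h(-10, N))*O = (123 + (15/7)*(-10))*(-314) = (123 - 150/7)*(-314) = (711/7)*(-314) = -223254/7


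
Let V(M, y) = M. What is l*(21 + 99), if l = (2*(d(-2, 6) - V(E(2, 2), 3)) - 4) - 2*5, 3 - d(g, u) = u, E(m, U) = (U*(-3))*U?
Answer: 480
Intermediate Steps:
E(m, U) = -3*U² (E(m, U) = (-3*U)*U = -3*U²)
d(g, u) = 3 - u
l = 4 (l = (2*((3 - 1*6) - (-3)*2²) - 4) - 2*5 = (2*((3 - 6) - (-3)*4) - 4) - 10 = (2*(-3 - 1*(-12)) - 4) - 10 = (2*(-3 + 12) - 4) - 10 = (2*9 - 4) - 10 = (18 - 4) - 10 = 14 - 10 = 4)
l*(21 + 99) = 4*(21 + 99) = 4*120 = 480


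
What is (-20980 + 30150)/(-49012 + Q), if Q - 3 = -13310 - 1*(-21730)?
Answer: -9170/40589 ≈ -0.22592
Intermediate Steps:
Q = 8423 (Q = 3 + (-13310 - 1*(-21730)) = 3 + (-13310 + 21730) = 3 + 8420 = 8423)
(-20980 + 30150)/(-49012 + Q) = (-20980 + 30150)/(-49012 + 8423) = 9170/(-40589) = 9170*(-1/40589) = -9170/40589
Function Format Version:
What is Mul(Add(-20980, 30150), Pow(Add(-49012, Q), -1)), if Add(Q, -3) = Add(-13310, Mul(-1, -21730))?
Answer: Rational(-9170, 40589) ≈ -0.22592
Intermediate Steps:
Q = 8423 (Q = Add(3, Add(-13310, Mul(-1, -21730))) = Add(3, Add(-13310, 21730)) = Add(3, 8420) = 8423)
Mul(Add(-20980, 30150), Pow(Add(-49012, Q), -1)) = Mul(Add(-20980, 30150), Pow(Add(-49012, 8423), -1)) = Mul(9170, Pow(-40589, -1)) = Mul(9170, Rational(-1, 40589)) = Rational(-9170, 40589)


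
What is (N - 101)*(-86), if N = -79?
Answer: 15480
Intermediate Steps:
(N - 101)*(-86) = (-79 - 101)*(-86) = -180*(-86) = 15480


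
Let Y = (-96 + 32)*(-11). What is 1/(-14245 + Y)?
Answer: -1/13541 ≈ -7.3850e-5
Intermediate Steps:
Y = 704 (Y = -64*(-11) = 704)
1/(-14245 + Y) = 1/(-14245 + 704) = 1/(-13541) = -1/13541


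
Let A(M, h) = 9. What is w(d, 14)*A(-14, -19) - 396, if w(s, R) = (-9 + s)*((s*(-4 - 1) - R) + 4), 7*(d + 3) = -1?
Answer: -50004/49 ≈ -1020.5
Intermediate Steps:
d = -22/7 (d = -3 + (⅐)*(-1) = -3 - ⅐ = -22/7 ≈ -3.1429)
w(s, R) = (-9 + s)*(4 - R - 5*s) (w(s, R) = (-9 + s)*((s*(-5) - R) + 4) = (-9 + s)*((-5*s - R) + 4) = (-9 + s)*((-R - 5*s) + 4) = (-9 + s)*(4 - R - 5*s))
w(d, 14)*A(-14, -19) - 396 = (-36 - 5*(-22/7)² + 9*14 + 49*(-22/7) - 1*14*(-22/7))*9 - 396 = (-36 - 5*484/49 + 126 - 154 + 44)*9 - 396 = (-36 - 2420/49 + 126 - 154 + 44)*9 - 396 = -3400/49*9 - 396 = -30600/49 - 396 = -50004/49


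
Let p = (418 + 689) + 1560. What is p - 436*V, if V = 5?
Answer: 487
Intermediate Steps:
p = 2667 (p = 1107 + 1560 = 2667)
p - 436*V = 2667 - 436*5 = 2667 - 2180 = 487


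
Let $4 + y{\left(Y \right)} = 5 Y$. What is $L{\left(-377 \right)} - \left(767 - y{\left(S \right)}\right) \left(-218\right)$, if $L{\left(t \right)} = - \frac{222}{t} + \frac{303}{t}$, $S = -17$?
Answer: $\frac{70351135}{377} \approx 1.8661 \cdot 10^{5}$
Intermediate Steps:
$y{\left(Y \right)} = -4 + 5 Y$
$L{\left(t \right)} = \frac{81}{t}$
$L{\left(-377 \right)} - \left(767 - y{\left(S \right)}\right) \left(-218\right) = \frac{81}{-377} - \left(767 - \left(-4 + 5 \left(-17\right)\right)\right) \left(-218\right) = 81 \left(- \frac{1}{377}\right) - \left(767 - \left(-4 - 85\right)\right) \left(-218\right) = - \frac{81}{377} - \left(767 - -89\right) \left(-218\right) = - \frac{81}{377} - \left(767 + 89\right) \left(-218\right) = - \frac{81}{377} - 856 \left(-218\right) = - \frac{81}{377} - -186608 = - \frac{81}{377} + 186608 = \frac{70351135}{377}$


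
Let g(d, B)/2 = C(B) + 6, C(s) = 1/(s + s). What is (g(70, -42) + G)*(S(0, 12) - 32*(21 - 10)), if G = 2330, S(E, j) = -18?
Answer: -18197155/21 ≈ -8.6653e+5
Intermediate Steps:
C(s) = 1/(2*s)
g(d, B) = 12 + 1/B (g(d, B) = 2*(1/(2*B) + 6) = 2*(6 + 1/(2*B)) = 12 + 1/B)
(g(70, -42) + G)*(S(0, 12) - 32*(21 - 10)) = ((12 + 1/(-42)) + 2330)*(-18 - 32*(21 - 10)) = ((12 - 1/42) + 2330)*(-18 - 32*11) = (503/42 + 2330)*(-18 - 352) = (98363/42)*(-370) = -18197155/21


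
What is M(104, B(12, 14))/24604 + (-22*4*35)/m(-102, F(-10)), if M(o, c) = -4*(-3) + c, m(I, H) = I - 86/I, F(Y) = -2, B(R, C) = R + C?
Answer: 25097353/824234 ≈ 30.449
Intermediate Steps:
B(R, C) = C + R
M(o, c) = 12 + c
M(104, B(12, 14))/24604 + (-22*4*35)/m(-102, F(-10)) = (12 + (14 + 12))/24604 + (-22*4*35)/(-102 - 86/(-102)) = (12 + 26)*(1/24604) + (-88*35)/(-102 - 86*(-1/102)) = 38*(1/24604) - 3080/(-102 + 43/51) = 19/12302 - 3080/(-5159/51) = 19/12302 - 3080*(-51/5159) = 19/12302 + 2040/67 = 25097353/824234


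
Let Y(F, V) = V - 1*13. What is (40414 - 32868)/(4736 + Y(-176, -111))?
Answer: 3773/2306 ≈ 1.6362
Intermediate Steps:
Y(F, V) = -13 + V (Y(F, V) = V - 13 = -13 + V)
(40414 - 32868)/(4736 + Y(-176, -111)) = (40414 - 32868)/(4736 + (-13 - 111)) = 7546/(4736 - 124) = 7546/4612 = 7546*(1/4612) = 3773/2306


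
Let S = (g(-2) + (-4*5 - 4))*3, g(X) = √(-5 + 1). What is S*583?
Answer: -41976 + 3498*I ≈ -41976.0 + 3498.0*I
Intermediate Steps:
g(X) = 2*I (g(X) = √(-4) = 2*I)
S = -72 + 6*I (S = (2*I + (-4*5 - 4))*3 = (2*I + (-20 - 4))*3 = (2*I - 24)*3 = (-24 + 2*I)*3 = -72 + 6*I ≈ -72.0 + 6.0*I)
S*583 = (-72 + 6*I)*583 = -41976 + 3498*I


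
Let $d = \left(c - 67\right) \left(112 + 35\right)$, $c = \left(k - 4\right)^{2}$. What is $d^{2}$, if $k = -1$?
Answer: $38118276$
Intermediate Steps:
$c = 25$ ($c = \left(-1 - 4\right)^{2} = \left(-5\right)^{2} = 25$)
$d = -6174$ ($d = \left(25 - 67\right) \left(112 + 35\right) = \left(-42\right) 147 = -6174$)
$d^{2} = \left(-6174\right)^{2} = 38118276$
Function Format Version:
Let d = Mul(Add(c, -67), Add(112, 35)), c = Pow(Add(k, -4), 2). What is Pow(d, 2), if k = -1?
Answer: 38118276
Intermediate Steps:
c = 25 (c = Pow(Add(-1, -4), 2) = Pow(-5, 2) = 25)
d = -6174 (d = Mul(Add(25, -67), Add(112, 35)) = Mul(-42, 147) = -6174)
Pow(d, 2) = Pow(-6174, 2) = 38118276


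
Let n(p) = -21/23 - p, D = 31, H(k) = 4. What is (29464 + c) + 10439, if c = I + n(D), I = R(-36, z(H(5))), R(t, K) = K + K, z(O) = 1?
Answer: 917081/23 ≈ 39873.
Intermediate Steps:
R(t, K) = 2*K
n(p) = -21/23 - p (n(p) = -21*1/23 - p = -21/23 - p)
I = 2 (I = 2*1 = 2)
c = -688/23 (c = 2 + (-21/23 - 1*31) = 2 + (-21/23 - 31) = 2 - 734/23 = -688/23 ≈ -29.913)
(29464 + c) + 10439 = (29464 - 688/23) + 10439 = 676984/23 + 10439 = 917081/23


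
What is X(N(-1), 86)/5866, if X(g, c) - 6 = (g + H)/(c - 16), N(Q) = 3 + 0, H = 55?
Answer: 239/205310 ≈ 0.0011641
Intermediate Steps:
N(Q) = 3
X(g, c) = 6 + (55 + g)/(-16 + c) (X(g, c) = 6 + (g + 55)/(c - 16) = 6 + (55 + g)/(-16 + c))
X(N(-1), 86)/5866 = ((-41 + 3 + 6*86)/(-16 + 86))/5866 = ((-41 + 3 + 516)/70)*(1/5866) = ((1/70)*478)*(1/5866) = (239/35)*(1/5866) = 239/205310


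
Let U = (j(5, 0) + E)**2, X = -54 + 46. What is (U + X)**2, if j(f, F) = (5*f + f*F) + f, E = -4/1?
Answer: 446224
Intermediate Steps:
X = -8
E = -4 (E = -4*1 = -4)
j(f, F) = 6*f + F*f (j(f, F) = (5*f + F*f) + f = 6*f + F*f)
U = 676 (U = (5*(6 + 0) - 4)**2 = (5*6 - 4)**2 = (30 - 4)**2 = 26**2 = 676)
(U + X)**2 = (676 - 8)**2 = 668**2 = 446224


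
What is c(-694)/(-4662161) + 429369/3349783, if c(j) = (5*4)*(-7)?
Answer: 286036625147/2231032523009 ≈ 0.12821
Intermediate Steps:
c(j) = -140 (c(j) = 20*(-7) = -140)
c(-694)/(-4662161) + 429369/3349783 = -140/(-4662161) + 429369/3349783 = -140*(-1/4662161) + 429369*(1/3349783) = 20/666023 + 429369/3349783 = 286036625147/2231032523009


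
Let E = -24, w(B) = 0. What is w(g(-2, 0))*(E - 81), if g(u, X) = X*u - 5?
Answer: 0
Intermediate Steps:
g(u, X) = -5 + X*u
w(g(-2, 0))*(E - 81) = 0*(-24 - 81) = 0*(-105) = 0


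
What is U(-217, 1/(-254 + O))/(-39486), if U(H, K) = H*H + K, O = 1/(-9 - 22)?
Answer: -185412922/155476125 ≈ -1.1925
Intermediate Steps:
O = -1/31 (O = 1/(-31) = -1/31 ≈ -0.032258)
U(H, K) = K + H**2 (U(H, K) = H**2 + K = K + H**2)
U(-217, 1/(-254 + O))/(-39486) = (1/(-254 - 1/31) + (-217)**2)/(-39486) = (1/(-7875/31) + 47089)*(-1/39486) = (-31/7875 + 47089)*(-1/39486) = (370825844/7875)*(-1/39486) = -185412922/155476125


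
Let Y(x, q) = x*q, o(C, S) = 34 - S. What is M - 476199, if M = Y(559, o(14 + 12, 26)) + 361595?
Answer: -110132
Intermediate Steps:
Y(x, q) = q*x
M = 366067 (M = (34 - 1*26)*559 + 361595 = (34 - 26)*559 + 361595 = 8*559 + 361595 = 4472 + 361595 = 366067)
M - 476199 = 366067 - 476199 = -110132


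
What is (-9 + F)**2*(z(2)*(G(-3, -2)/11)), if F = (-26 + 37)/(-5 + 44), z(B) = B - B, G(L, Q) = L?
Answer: 0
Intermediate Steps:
z(B) = 0
F = 11/39 ≈ 0.28205
(-9 + F)**2*(z(2)*(G(-3, -2)/11)) = (-9 + 11/39)**2*(0*(-3/11)) = (-340/39)**2*(0*(-3*1/11)) = 115600*(0*(-3/11))/1521 = (115600/1521)*0 = 0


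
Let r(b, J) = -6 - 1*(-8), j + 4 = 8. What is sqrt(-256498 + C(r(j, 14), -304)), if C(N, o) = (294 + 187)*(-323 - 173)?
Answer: I*sqrt(495074) ≈ 703.62*I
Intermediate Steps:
j = 4 (j = -4 + 8 = 4)
r(b, J) = 2 (r(b, J) = -6 + 8 = 2)
C(N, o) = -238576 (C(N, o) = 481*(-496) = -238576)
sqrt(-256498 + C(r(j, 14), -304)) = sqrt(-256498 - 238576) = sqrt(-495074) = I*sqrt(495074)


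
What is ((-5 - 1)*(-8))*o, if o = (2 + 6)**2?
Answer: 3072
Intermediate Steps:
o = 64 (o = 8**2 = 64)
((-5 - 1)*(-8))*o = ((-5 - 1)*(-8))*64 = -6*(-8)*64 = 48*64 = 3072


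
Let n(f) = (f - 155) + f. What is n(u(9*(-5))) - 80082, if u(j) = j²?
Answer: -76187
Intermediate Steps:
n(f) = -155 + 2*f (n(f) = (-155 + f) + f = -155 + 2*f)
n(u(9*(-5))) - 80082 = (-155 + 2*(9*(-5))²) - 80082 = (-155 + 2*(-45)²) - 80082 = (-155 + 2*2025) - 80082 = (-155 + 4050) - 80082 = 3895 - 80082 = -76187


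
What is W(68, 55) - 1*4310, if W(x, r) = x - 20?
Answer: -4262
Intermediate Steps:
W(x, r) = -20 + x
W(68, 55) - 1*4310 = (-20 + 68) - 1*4310 = 48 - 4310 = -4262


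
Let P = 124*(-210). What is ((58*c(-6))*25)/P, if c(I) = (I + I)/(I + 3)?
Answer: -145/651 ≈ -0.22273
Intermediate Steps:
c(I) = 2*I/(3 + I) (c(I) = (2*I)/(3 + I) = 2*I/(3 + I))
P = -26040
((58*c(-6))*25)/P = ((58*(2*(-6)/(3 - 6)))*25)/(-26040) = ((58*(2*(-6)/(-3)))*25)*(-1/26040) = ((58*(2*(-6)*(-1/3)))*25)*(-1/26040) = ((58*4)*25)*(-1/26040) = (232*25)*(-1/26040) = 5800*(-1/26040) = -145/651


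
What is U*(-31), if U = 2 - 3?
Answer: 31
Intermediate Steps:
U = -1
U*(-31) = -1*(-31) = 31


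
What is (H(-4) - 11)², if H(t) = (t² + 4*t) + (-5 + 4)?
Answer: 144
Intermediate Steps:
H(t) = -1 + t² + 4*t (H(t) = (t² + 4*t) - 1 = -1 + t² + 4*t)
(H(-4) - 11)² = ((-1 + (-4)² + 4*(-4)) - 11)² = ((-1 + 16 - 16) - 11)² = (-1 - 11)² = (-12)² = 144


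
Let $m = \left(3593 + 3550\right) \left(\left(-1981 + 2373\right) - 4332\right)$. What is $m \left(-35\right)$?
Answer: $985019700$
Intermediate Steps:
$m = -28143420$ ($m = 7143 \left(392 - 4332\right) = 7143 \left(-3940\right) = -28143420$)
$m \left(-35\right) = \left(-28143420\right) \left(-35\right) = 985019700$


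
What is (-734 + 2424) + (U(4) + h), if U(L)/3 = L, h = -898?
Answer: 804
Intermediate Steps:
U(L) = 3*L
(-734 + 2424) + (U(4) + h) = (-734 + 2424) + (3*4 - 898) = 1690 + (12 - 898) = 1690 - 886 = 804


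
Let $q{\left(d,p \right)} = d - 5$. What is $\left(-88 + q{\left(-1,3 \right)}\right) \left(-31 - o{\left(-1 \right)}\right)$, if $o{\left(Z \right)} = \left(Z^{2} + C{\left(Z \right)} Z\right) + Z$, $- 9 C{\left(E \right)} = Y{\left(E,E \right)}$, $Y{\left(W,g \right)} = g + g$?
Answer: $\frac{26038}{9} \approx 2893.1$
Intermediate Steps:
$Y{\left(W,g \right)} = 2 g$
$C{\left(E \right)} = - \frac{2 E}{9}$
$o{\left(Z \right)} = Z + \frac{7 Z^{2}}{9}$ ($o{\left(Z \right)} = \left(Z^{2} + - \frac{2 Z}{9} Z\right) + Z = \left(Z^{2} - \frac{2 Z^{2}}{9}\right) + Z = \frac{7 Z^{2}}{9} + Z = Z + \frac{7 Z^{2}}{9}$)
$q{\left(d,p \right)} = -5 + d$ ($q{\left(d,p \right)} = d - 5 = -5 + d$)
$\left(-88 + q{\left(-1,3 \right)}\right) \left(-31 - o{\left(-1 \right)}\right) = \left(-88 - 6\right) \left(-31 - \frac{1}{9} \left(-1\right) \left(9 + 7 \left(-1\right)\right)\right) = \left(-88 - 6\right) \left(-31 - \frac{1}{9} \left(-1\right) \left(9 - 7\right)\right) = - 94 \left(-31 - \frac{1}{9} \left(-1\right) 2\right) = - 94 \left(-31 - - \frac{2}{9}\right) = - 94 \left(-31 + \frac{2}{9}\right) = \left(-94\right) \left(- \frac{277}{9}\right) = \frac{26038}{9}$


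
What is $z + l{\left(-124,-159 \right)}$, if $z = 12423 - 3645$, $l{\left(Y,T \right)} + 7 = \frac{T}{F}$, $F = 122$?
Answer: $\frac{1069903}{122} \approx 8769.7$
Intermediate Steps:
$l{\left(Y,T \right)} = -7 + \frac{T}{122}$
$z = 8778$ ($z = 12423 - 3645 = 8778$)
$z + l{\left(-124,-159 \right)} = 8778 + \left(-7 + \frac{1}{122} \left(-159\right)\right) = 8778 - \frac{1013}{122} = \frac{1069903}{122}$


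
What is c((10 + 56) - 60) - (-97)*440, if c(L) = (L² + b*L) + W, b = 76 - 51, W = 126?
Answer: 42992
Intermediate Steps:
b = 25
c(L) = 126 + L² + 25*L (c(L) = (L² + 25*L) + 126 = 126 + L² + 25*L)
c((10 + 56) - 60) - (-97)*440 = (126 + ((10 + 56) - 60)² + 25*((10 + 56) - 60)) - (-97)*440 = (126 + (66 - 60)² + 25*(66 - 60)) - 1*(-42680) = (126 + 6² + 25*6) + 42680 = (126 + 36 + 150) + 42680 = 312 + 42680 = 42992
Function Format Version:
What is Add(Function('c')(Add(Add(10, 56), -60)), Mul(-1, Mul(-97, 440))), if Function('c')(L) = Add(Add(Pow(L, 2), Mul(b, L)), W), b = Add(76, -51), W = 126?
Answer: 42992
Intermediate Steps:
b = 25
Function('c')(L) = Add(126, Pow(L, 2), Mul(25, L)) (Function('c')(L) = Add(Add(Pow(L, 2), Mul(25, L)), 126) = Add(126, Pow(L, 2), Mul(25, L)))
Add(Function('c')(Add(Add(10, 56), -60)), Mul(-1, Mul(-97, 440))) = Add(Add(126, Pow(Add(Add(10, 56), -60), 2), Mul(25, Add(Add(10, 56), -60))), Mul(-1, Mul(-97, 440))) = Add(Add(126, Pow(Add(66, -60), 2), Mul(25, Add(66, -60))), Mul(-1, -42680)) = Add(Add(126, Pow(6, 2), Mul(25, 6)), 42680) = Add(Add(126, 36, 150), 42680) = Add(312, 42680) = 42992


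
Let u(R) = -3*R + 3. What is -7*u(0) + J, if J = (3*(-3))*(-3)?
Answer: 6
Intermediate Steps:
J = 27 (J = -9*(-3) = 27)
u(R) = 3 - 3*R
-7*u(0) + J = -7*(3 - 3*0) + 27 = -7*(3 + 0) + 27 = -7*3 + 27 = -21 + 27 = 6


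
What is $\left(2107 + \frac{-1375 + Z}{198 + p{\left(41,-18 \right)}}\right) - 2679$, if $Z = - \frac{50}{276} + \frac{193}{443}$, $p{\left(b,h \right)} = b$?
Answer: $- \frac{8441550563}{14611026} \approx -577.75$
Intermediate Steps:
$Z = \frac{15559}{61134}$ ($Z = \left(-50\right) \frac{1}{276} + 193 \cdot \frac{1}{443} = - \frac{25}{138} + \frac{193}{443} = \frac{15559}{61134} \approx 0.25451$)
$\left(2107 + \frac{-1375 + Z}{198 + p{\left(41,-18 \right)}}\right) - 2679 = \left(2107 + \frac{-1375 + \frac{15559}{61134}}{198 + 41}\right) - 2679 = \left(2107 - \frac{84043691}{61134 \cdot 239}\right) - 2679 = \left(2107 - \frac{84043691}{14611026}\right) - 2679 = \frac{30701388091}{14611026} - 2679 = - \frac{8441550563}{14611026}$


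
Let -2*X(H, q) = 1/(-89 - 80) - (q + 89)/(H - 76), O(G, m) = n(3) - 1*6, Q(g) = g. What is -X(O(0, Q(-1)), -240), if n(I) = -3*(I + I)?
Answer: -25619/33800 ≈ -0.75796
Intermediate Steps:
n(I) = -6*I
O(G, m) = -24 (O(G, m) = -6*3 - 1*6 = -18 - 6 = -24)
X(H, q) = 1/338 + (89 + q)/(2*(-76 + H)) (X(H, q) = -(1/(-89 - 80) - (q + 89)/(H - 76))/2 = -(1/(-169) - (89 + q)/(-76 + H))/2 = -(-1/169 - (89 + q)/(-76 + H))/2 = 1/338 + (89 + q)/(2*(-76 + H)))
-X(O(0, Q(-1)), -240) = -(14965 - 24 + 169*(-240))/(338*(-76 - 24)) = -(14965 - 24 - 40560)/(338*(-100)) = -(-1)*(-25619)/(338*100) = -1*25619/33800 = -25619/33800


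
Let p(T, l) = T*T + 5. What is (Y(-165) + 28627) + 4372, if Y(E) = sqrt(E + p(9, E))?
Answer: 32999 + I*sqrt(79) ≈ 32999.0 + 8.8882*I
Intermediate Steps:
p(T, l) = 5 + T**2 (p(T, l) = T**2 + 5 = 5 + T**2)
Y(E) = sqrt(86 + E) (Y(E) = sqrt(E + (5 + 9**2)) = sqrt(E + (5 + 81)) = sqrt(E + 86) = sqrt(86 + E))
(Y(-165) + 28627) + 4372 = (sqrt(86 - 165) + 28627) + 4372 = (sqrt(-79) + 28627) + 4372 = (I*sqrt(79) + 28627) + 4372 = (28627 + I*sqrt(79)) + 4372 = 32999 + I*sqrt(79)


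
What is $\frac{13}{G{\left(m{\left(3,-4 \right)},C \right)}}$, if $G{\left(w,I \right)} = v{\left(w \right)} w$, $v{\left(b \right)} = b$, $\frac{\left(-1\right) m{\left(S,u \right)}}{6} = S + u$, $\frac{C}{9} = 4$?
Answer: $\frac{13}{36} \approx 0.36111$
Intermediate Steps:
$C = 36$ ($C = 9 \cdot 4 = 36$)
$m{\left(S,u \right)} = - 6 S - 6 u$ ($m{\left(S,u \right)} = - 6 \left(S + u\right) = - 6 S - 6 u$)
$G{\left(w,I \right)} = w^{2}$ ($G{\left(w,I \right)} = w w = w^{2}$)
$\frac{13}{G{\left(m{\left(3,-4 \right)},C \right)}} = \frac{13}{\left(\left(-6\right) 3 - -24\right)^{2}} = \frac{13}{\left(-18 + 24\right)^{2}} = \frac{13}{6^{2}} = \frac{13}{36}$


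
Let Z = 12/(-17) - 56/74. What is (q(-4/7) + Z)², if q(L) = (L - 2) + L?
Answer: 411197284/19386409 ≈ 21.211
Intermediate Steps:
q(L) = -2 + 2*L (q(L) = (-2 + L) + L = -2 + 2*L)
Z = -920/629 (Z = 12*(-1/17) - 56*1/74 = -12/17 - 28/37 = -920/629 ≈ -1.4626)
(q(-4/7) + Z)² = ((-2 + 2*(-4/7)) - 920/629)² = ((-2 - 8/7) - 920/629)² = (-22/7 - 920/629)² = (-20278/4403)² = 411197284/19386409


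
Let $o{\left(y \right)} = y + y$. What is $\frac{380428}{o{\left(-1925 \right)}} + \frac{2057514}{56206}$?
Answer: $- \frac{3365226817}{54098275} \approx -62.206$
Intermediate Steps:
$o{\left(y \right)} = 2 y$
$\frac{380428}{o{\left(-1925 \right)}} + \frac{2057514}{56206} = \frac{380428}{2 \left(-1925\right)} + \frac{2057514}{56206} = \frac{380428}{-3850} + 2057514 \cdot \frac{1}{56206} = 380428 \left(- \frac{1}{3850}\right) + \frac{1028757}{28103} = - \frac{190214}{1925} + \frac{1028757}{28103} = - \frac{3365226817}{54098275}$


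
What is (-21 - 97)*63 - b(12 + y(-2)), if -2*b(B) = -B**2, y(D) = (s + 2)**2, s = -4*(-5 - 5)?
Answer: -1584522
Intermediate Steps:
s = 40 (s = -4*(-10) = 40)
y(D) = 1764 (y(D) = (40 + 2)**2 = 42**2 = 1764)
b(B) = B**2/2 (b(B) = -(-1)*B**2/2 = B**2/2)
(-21 - 97)*63 - b(12 + y(-2)) = (-21 - 97)*63 - (12 + 1764)**2/2 = -118*63 - 1776**2/2 = -7434 - 3154176/2 = -7434 - 1*1577088 = -7434 - 1577088 = -1584522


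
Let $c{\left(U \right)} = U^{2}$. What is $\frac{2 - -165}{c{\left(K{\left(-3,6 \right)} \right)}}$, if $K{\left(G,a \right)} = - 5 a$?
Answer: $\frac{167}{900} \approx 0.18556$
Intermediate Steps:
$\frac{2 - -165}{c{\left(K{\left(-3,6 \right)} \right)}} = \frac{2 - -165}{\left(\left(-5\right) 6\right)^{2}} = \frac{2 + 165}{\left(-30\right)^{2}} = \frac{167}{900}$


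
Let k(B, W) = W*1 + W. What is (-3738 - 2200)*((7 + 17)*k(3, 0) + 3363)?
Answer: -19969494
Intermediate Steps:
k(B, W) = 2*W (k(B, W) = W + W = 2*W)
(-3738 - 2200)*((7 + 17)*k(3, 0) + 3363) = (-3738 - 2200)*((7 + 17)*(2*0) + 3363) = -5938*(24*0 + 3363) = -5938*(0 + 3363) = -5938*3363 = -19969494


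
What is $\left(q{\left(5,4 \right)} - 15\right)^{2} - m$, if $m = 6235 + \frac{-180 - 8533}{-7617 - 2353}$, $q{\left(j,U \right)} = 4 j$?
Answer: $- \frac{61922413}{9970} \approx -6210.9$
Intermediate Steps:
$m = \frac{62171663}{9970}$ ($m = 6235 - \frac{8713}{-9970} = 6235 - - \frac{8713}{9970} = 6235 + \frac{8713}{9970} = \frac{62171663}{9970} \approx 6235.9$)
$\left(q{\left(5,4 \right)} - 15\right)^{2} - m = \left(4 \cdot 5 - 15\right)^{2} - \frac{62171663}{9970} = \left(20 - 15\right)^{2} - \frac{62171663}{9970} = 5^{2} - \frac{62171663}{9970} = 25 - \frac{62171663}{9970} = - \frac{61922413}{9970}$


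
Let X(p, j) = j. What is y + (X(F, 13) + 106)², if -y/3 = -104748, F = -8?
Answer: 328405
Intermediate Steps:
y = 314244 (y = -3*(-104748) = 314244)
y + (X(F, 13) + 106)² = 314244 + (13 + 106)² = 314244 + 119² = 314244 + 14161 = 328405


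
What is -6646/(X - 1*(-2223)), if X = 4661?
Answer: -3323/3442 ≈ -0.96543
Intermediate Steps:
-6646/(X - 1*(-2223)) = -6646/(4661 - 1*(-2223)) = -6646/(4661 + 2223) = -6646/6884 = -6646*1/6884 = -3323/3442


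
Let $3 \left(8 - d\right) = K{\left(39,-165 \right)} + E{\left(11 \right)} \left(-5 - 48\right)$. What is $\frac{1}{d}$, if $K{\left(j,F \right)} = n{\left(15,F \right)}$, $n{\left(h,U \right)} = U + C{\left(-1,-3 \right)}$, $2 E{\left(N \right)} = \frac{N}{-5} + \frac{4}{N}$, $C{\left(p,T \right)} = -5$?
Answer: $\frac{110}{5329} \approx 0.020642$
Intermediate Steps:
$E{\left(N \right)} = \frac{2}{N} - \frac{N}{10}$ ($E{\left(N \right)} = \frac{\frac{N}{-5} + \frac{4}{N}}{2} = \frac{N \left(- \frac{1}{5}\right) + \frac{4}{N}}{2} = \frac{- \frac{N}{5} + \frac{4}{N}}{2} = \frac{\frac{4}{N} - \frac{N}{5}}{2} = \frac{2}{N} - \frac{N}{10}$)
$n{\left(h,U \right)} = -5 + U$ ($n{\left(h,U \right)} = U - 5 = -5 + U$)
$K{\left(j,F \right)} = -5 + F$
$d = \frac{5329}{110}$ ($d = 8 - \frac{\left(-5 - 165\right) + \left(\frac{2}{11} - \frac{11}{10}\right) \left(-5 - 48\right)}{3} = 8 - \frac{-170 + \left(2 \cdot \frac{1}{11} - \frac{11}{10}\right) \left(-53\right)}{3} = 8 - \frac{-170 + \left(\frac{2}{11} - \frac{11}{10}\right) \left(-53\right)}{3} = 8 - \frac{-170 - - \frac{5353}{110}}{3} = 8 - \frac{-170 + \frac{5353}{110}}{3} = 8 - - \frac{4449}{110} = 8 + \frac{4449}{110} = \frac{5329}{110} \approx 48.445$)
$\frac{1}{d} = \frac{1}{\frac{5329}{110}} = \frac{110}{5329}$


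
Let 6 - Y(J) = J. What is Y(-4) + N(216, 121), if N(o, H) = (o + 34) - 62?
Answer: 198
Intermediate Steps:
Y(J) = 6 - J
N(o, H) = -28 + o (N(o, H) = (34 + o) - 62 = -28 + o)
Y(-4) + N(216, 121) = (6 - 1*(-4)) + (-28 + 216) = (6 + 4) + 188 = 10 + 188 = 198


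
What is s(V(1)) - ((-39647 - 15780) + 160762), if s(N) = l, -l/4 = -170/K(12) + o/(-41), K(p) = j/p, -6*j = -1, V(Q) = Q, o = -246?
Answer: -56399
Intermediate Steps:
j = ⅙ (j = -⅙*(-1) = ⅙ ≈ 0.16667)
K(p) = 1/(6*p)
l = 48936 (l = -4*(-170/((⅙)/12) - 246/(-41)) = -4*(-170/((⅙)*(1/12)) - 246*(-1/41)) = -4*(-170/1/72 + 6) = -4*(-170*72 + 6) = -4*(-12240 + 6) = -4*(-12234) = 48936)
s(N) = 48936
s(V(1)) - ((-39647 - 15780) + 160762) = 48936 - ((-39647 - 15780) + 160762) = 48936 - (-55427 + 160762) = 48936 - 1*105335 = 48936 - 105335 = -56399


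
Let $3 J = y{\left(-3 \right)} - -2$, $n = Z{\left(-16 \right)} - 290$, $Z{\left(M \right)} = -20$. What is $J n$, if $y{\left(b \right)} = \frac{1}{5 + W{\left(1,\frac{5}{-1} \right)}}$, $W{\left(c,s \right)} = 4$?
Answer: $- \frac{5890}{27} \approx -218.15$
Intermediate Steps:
$y{\left(b \right)} = \frac{1}{9}$ ($y{\left(b \right)} = \frac{1}{5 + 4} = \frac{1}{9}$)
$n = -310$ ($n = -20 - 290 = -310$)
$J = \frac{19}{27}$ ($J = \frac{\frac{1}{9} - -2}{3} = \frac{\frac{1}{9} + 2}{3} = \frac{1}{3} \cdot \frac{19}{9} = \frac{19}{27} \approx 0.7037$)
$J n = \frac{19}{27} \left(-310\right) = - \frac{5890}{27}$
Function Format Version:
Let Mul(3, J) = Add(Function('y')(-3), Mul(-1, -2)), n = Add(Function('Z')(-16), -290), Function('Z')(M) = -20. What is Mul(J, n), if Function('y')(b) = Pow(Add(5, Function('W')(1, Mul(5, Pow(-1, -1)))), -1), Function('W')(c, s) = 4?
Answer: Rational(-5890, 27) ≈ -218.15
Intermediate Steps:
Function('y')(b) = Rational(1, 9) (Function('y')(b) = Pow(Add(5, 4), -1) = Pow(9, -1) = Rational(1, 9))
n = -310 (n = Add(-20, -290) = -310)
J = Rational(19, 27) (J = Mul(Rational(1, 3), Add(Rational(1, 9), Mul(-1, -2))) = Mul(Rational(1, 3), Add(Rational(1, 9), 2)) = Mul(Rational(1, 3), Rational(19, 9)) = Rational(19, 27) ≈ 0.70370)
Mul(J, n) = Mul(Rational(19, 27), -310) = Rational(-5890, 27)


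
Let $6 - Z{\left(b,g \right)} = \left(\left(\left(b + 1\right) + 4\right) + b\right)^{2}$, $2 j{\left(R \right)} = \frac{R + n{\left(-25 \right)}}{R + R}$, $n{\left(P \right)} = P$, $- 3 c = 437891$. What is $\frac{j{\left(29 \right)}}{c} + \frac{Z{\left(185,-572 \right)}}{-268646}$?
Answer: $\frac{1785697235403}{3411492301994} \approx 0.52344$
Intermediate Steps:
$c = - \frac{437891}{3}$ ($c = \left(- \frac{1}{3}\right) 437891 = - \frac{437891}{3} \approx -1.4596 \cdot 10^{5}$)
$j{\left(R \right)} = \frac{-25 + R}{4 R}$ ($j{\left(R \right)} = \frac{\left(R - 25\right) \frac{1}{R + R}}{2} = \frac{\left(-25 + R\right) \frac{1}{2 R}}{2} = \frac{\frac{1}{2} \frac{1}{R} \left(-25 + R\right)}{2} = \frac{-25 + R}{4 R}$)
$Z{\left(b,g \right)} = 6 - \left(5 + 2 b\right)^{2}$ ($Z{\left(b,g \right)} = 6 - \left(\left(\left(b + 1\right) + 4\right) + b\right)^{2} = 6 - \left(\left(\left(1 + b\right) + 4\right) + b\right)^{2} = 6 - \left(\left(5 + b\right) + b\right)^{2} = 6 - \left(5 + 2 b\right)^{2}$)
$\frac{j{\left(29 \right)}}{c} + \frac{Z{\left(185,-572 \right)}}{-268646} = \frac{\frac{1}{4} \cdot \frac{1}{29} \left(-25 + 29\right)}{- \frac{437891}{3}} + \frac{6 - \left(5 + 2 \cdot 185\right)^{2}}{-268646} = \frac{1}{4} \cdot \frac{1}{29} \cdot 4 \left(- \frac{3}{437891}\right) + \left(6 - \left(5 + 370\right)^{2}\right) \left(- \frac{1}{268646}\right) = \frac{1}{29} \left(- \frac{3}{437891}\right) + \left(6 - 375^{2}\right) \left(- \frac{1}{268646}\right) = - \frac{3}{12698839} + \left(6 - 140625\right) \left(- \frac{1}{268646}\right) = - \frac{3}{12698839} - - \frac{140619}{268646} = - \frac{3}{12698839} + \frac{140619}{268646} = \frac{1785697235403}{3411492301994}$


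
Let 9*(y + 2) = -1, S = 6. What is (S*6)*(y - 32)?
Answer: -1228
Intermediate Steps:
y = -19/9 (y = -2 + (1/9)*(-1) = -2 - 1/9 = -19/9 ≈ -2.1111)
(S*6)*(y - 32) = (6*6)*(-19/9 - 32) = 36*(-307/9) = -1228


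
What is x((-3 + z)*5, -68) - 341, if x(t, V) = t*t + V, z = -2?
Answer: 216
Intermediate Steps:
x(t, V) = V + t**2 (x(t, V) = t**2 + V = V + t**2)
x((-3 + z)*5, -68) - 341 = (-68 + ((-3 - 2)*5)**2) - 341 = (-68 + (-5*5)**2) - 341 = (-68 + (-25)**2) - 341 = (-68 + 625) - 341 = 557 - 341 = 216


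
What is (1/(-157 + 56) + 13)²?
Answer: 1721344/10201 ≈ 168.74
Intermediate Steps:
(1/(-157 + 56) + 13)² = (1/(-101) + 13)² = (-1/101 + 13)² = (1312/101)² = 1721344/10201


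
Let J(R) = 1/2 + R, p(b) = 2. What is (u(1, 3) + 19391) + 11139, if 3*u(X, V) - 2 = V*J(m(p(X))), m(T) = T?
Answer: 183199/6 ≈ 30533.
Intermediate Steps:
J(R) = ½ + R
u(X, V) = ⅔ + 5*V/6 (u(X, V) = ⅔ + (V*(½ + 2))/3 = ⅔ + (V*(5/2))/3 = ⅔ + (5*V/2)/3 = ⅔ + 5*V/6)
(u(1, 3) + 19391) + 11139 = ((⅔ + (⅚)*3) + 19391) + 11139 = ((⅔ + 5/2) + 19391) + 11139 = (19/6 + 19391) + 11139 = 116365/6 + 11139 = 183199/6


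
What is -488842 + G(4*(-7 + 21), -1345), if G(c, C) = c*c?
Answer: -485706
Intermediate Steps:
G(c, C) = c²
-488842 + G(4*(-7 + 21), -1345) = -488842 + (4*(-7 + 21))² = -488842 + (4*14)² = -488842 + 56² = -488842 + 3136 = -485706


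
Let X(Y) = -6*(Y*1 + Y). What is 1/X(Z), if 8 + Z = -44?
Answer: 1/624 ≈ 0.0016026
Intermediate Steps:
Z = -52 (Z = -8 - 44 = -52)
X(Y) = -12*Y (X(Y) = -6*(Y + Y) = -12*Y)
1/X(Z) = 1/(-12*(-52)) = 1/624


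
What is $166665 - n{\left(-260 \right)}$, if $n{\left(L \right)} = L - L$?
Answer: $166665$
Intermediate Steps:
$n{\left(L \right)} = 0$
$166665 - n{\left(-260 \right)} = 166665 - 0 = 166665 + 0 = 166665$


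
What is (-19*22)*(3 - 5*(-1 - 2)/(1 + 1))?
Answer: -4389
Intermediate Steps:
(-19*22)*(3 - 5*(-1 - 2)/(1 + 1)) = -418*(3 - (-15)/2) = -418*(3 - 5*(-3/2)) = -418*(3 + 15/2) = -418*21/2 = -4389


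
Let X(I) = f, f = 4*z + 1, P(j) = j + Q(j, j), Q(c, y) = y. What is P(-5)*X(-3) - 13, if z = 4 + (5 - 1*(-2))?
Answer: -463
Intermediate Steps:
P(j) = 2*j (P(j) = j + j = 2*j)
z = 11 (z = 4 + (5 + 2) = 4 + 7 = 11)
f = 45 (f = 4*11 + 1 = 44 + 1 = 45)
X(I) = 45
P(-5)*X(-3) - 13 = (2*(-5))*45 - 13 = -10*45 - 13 = -450 - 13 = -463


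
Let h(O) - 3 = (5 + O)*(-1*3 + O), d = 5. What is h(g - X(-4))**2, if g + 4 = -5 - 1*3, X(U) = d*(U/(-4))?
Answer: 59049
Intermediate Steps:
X(U) = -5*U/4 (X(U) = 5*(U/(-4)) = 5*(U*(-1/4)) = 5*(-U/4) = -5*U/4)
g = -12 (g = -4 + (-5 - 1*3) = -4 + (-5 - 3) = -4 - 8 = -12)
h(O) = 3 + (-3 + O)*(5 + O) (h(O) = 3 + (5 + O)*(-1*3 + O) = 3 + (5 + O)*(-3 + O) = 3 + (-3 + O)*(5 + O))
h(g - X(-4))**2 = (-12 + (-12 - (-5)*(-4)/4)**2 + 2*(-12 - (-5)*(-4)/4))**2 = (-12 + (-12 - 1*5)**2 + 2*(-12 - 1*5))**2 = (-12 + (-12 - 5)**2 + 2*(-12 - 5))**2 = (-12 + (-17)**2 + 2*(-17))**2 = (-12 + 289 - 34)**2 = 243**2 = 59049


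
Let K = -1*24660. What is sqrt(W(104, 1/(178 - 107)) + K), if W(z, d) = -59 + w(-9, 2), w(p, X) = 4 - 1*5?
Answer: 4*I*sqrt(1545) ≈ 157.23*I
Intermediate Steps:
w(p, X) = -1 (w(p, X) = 4 - 5 = -1)
W(z, d) = -60 (W(z, d) = -59 - 1 = -60)
K = -24660
sqrt(W(104, 1/(178 - 107)) + K) = sqrt(-60 - 24660) = sqrt(-24720) = 4*I*sqrt(1545)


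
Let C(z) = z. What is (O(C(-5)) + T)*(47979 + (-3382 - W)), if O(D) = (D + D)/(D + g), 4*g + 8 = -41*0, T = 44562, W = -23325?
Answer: 21187860368/7 ≈ 3.0268e+9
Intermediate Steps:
g = -2 (g = -2 + (-41*0)/4 = -2 + (1/4)*0 = -2 + 0 = -2)
O(D) = 2*D/(-2 + D) (O(D) = (D + D)/(D - 2) = (2*D)/(-2 + D) = 2*D/(-2 + D))
(O(C(-5)) + T)*(47979 + (-3382 - W)) = (2*(-5)/(-2 - 5) + 44562)*(47979 + (-3382 - 1*(-23325))) = (2*(-5)/(-7) + 44562)*(47979 + (-3382 + 23325)) = (2*(-5)*(-1/7) + 44562)*(47979 + 19943) = (10/7 + 44562)*67922 = (311944/7)*67922 = 21187860368/7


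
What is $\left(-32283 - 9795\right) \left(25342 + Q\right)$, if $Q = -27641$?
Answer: $96737322$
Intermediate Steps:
$\left(-32283 - 9795\right) \left(25342 + Q\right) = \left(-32283 - 9795\right) \left(25342 - 27641\right) = \left(-42078\right) \left(-2299\right) = 96737322$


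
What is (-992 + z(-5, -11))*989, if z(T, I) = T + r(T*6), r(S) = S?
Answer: -1015703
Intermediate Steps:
z(T, I) = 7*T (z(T, I) = T + T*6 = T + 6*T = 7*T)
(-992 + z(-5, -11))*989 = (-992 + 7*(-5))*989 = (-992 - 35)*989 = -1027*989 = -1015703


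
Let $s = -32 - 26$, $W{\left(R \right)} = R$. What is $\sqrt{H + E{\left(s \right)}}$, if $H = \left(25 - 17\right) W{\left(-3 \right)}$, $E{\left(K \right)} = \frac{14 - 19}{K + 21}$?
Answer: $\frac{i \sqrt{32671}}{37} \approx 4.8852 i$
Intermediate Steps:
$s = -58$
$E{\left(K \right)} = - \frac{5}{21 + K}$
$H = -24$ ($H = \left(25 - 17\right) \left(-3\right) = 8 \left(-3\right) = -24$)
$\sqrt{H + E{\left(s \right)}} = \sqrt{-24 - \frac{5}{21 - 58}} = \sqrt{-24 - \frac{5}{-37}} = \sqrt{-24 - - \frac{5}{37}} = \sqrt{-24 + \frac{5}{37}} = \sqrt{- \frac{883}{37}} = \frac{i \sqrt{32671}}{37}$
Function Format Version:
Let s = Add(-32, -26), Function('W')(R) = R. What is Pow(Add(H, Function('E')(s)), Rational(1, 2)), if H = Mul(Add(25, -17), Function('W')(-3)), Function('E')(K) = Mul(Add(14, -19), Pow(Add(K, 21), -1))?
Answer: Mul(Rational(1, 37), I, Pow(32671, Rational(1, 2))) ≈ Mul(4.8852, I)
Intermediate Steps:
s = -58
Function('E')(K) = Mul(-5, Pow(Add(21, K), -1))
H = -24 (H = Mul(Add(25, -17), -3) = Mul(8, -3) = -24)
Pow(Add(H, Function('E')(s)), Rational(1, 2)) = Pow(Add(-24, Mul(-5, Pow(Add(21, -58), -1))), Rational(1, 2)) = Pow(Add(-24, Mul(-5, Pow(-37, -1))), Rational(1, 2)) = Pow(Add(-24, Mul(-5, Rational(-1, 37))), Rational(1, 2)) = Pow(Add(-24, Rational(5, 37)), Rational(1, 2)) = Pow(Rational(-883, 37), Rational(1, 2)) = Mul(Rational(1, 37), I, Pow(32671, Rational(1, 2)))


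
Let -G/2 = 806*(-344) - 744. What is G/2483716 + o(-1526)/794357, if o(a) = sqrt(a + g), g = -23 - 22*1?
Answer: 139004/620929 + I*sqrt(1571)/794357 ≈ 0.22386 + 4.9897e-5*I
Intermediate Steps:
g = -45 (g = -23 - 22 = -45)
o(a) = sqrt(-45 + a) (o(a) = sqrt(a - 45) = sqrt(-45 + a))
G = 556016 (G = -2*(806*(-344) - 744) = -2*(-277264 - 744) = -2*(-278008) = 556016)
G/2483716 + o(-1526)/794357 = 556016/2483716 + sqrt(-45 - 1526)/794357 = 556016*(1/2483716) + sqrt(-1571)*(1/794357) = 139004/620929 + (I*sqrt(1571))*(1/794357) = 139004/620929 + I*sqrt(1571)/794357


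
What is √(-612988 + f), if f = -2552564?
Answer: 12*I*√21983 ≈ 1779.2*I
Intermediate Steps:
√(-612988 + f) = √(-612988 - 2552564) = √(-3165552) = 12*I*√21983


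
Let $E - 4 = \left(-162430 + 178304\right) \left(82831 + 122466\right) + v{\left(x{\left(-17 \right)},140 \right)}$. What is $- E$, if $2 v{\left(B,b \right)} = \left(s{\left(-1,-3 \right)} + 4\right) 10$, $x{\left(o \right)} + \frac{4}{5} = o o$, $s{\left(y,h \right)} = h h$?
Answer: $-3258884647$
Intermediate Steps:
$s{\left(y,h \right)} = h^{2}$
$x{\left(o \right)} = - \frac{4}{5} + o^{2}$ ($x{\left(o \right)} = - \frac{4}{5} + o o = - \frac{4}{5} + o^{2}$)
$v{\left(B,b \right)} = 65$ ($v{\left(B,b \right)} = \frac{\left(\left(-3\right)^{2} + 4\right) 10}{2} = \frac{\left(9 + 4\right) 10}{2} = \frac{13 \cdot 10}{2} = \frac{1}{2} \cdot 130 = 65$)
$E = 3258884647$ ($E = 4 + \left(\left(-162430 + 178304\right) \left(82831 + 122466\right) + 65\right) = 4 + \left(15874 \cdot 205297 + 65\right) = 4 + \left(3258884578 + 65\right) = 4 + 3258884643 = 3258884647$)
$- E = \left(-1\right) 3258884647 = -3258884647$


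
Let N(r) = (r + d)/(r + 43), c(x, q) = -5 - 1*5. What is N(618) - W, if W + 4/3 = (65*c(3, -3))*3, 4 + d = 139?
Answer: 3871753/1983 ≈ 1952.5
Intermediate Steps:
d = 135 (d = -4 + 139 = 135)
c(x, q) = -10 (c(x, q) = -5 - 5 = -10)
N(r) = (135 + r)/(43 + r) (N(r) = (r + 135)/(r + 43) = (135 + r)/(43 + r))
W = -5854/3 (W = -4/3 + (65*(-10))*3 = -4/3 - 650*3 = -4/3 - 1950 = -5854/3 ≈ -1951.3)
N(618) - W = (135 + 618)/(43 + 618) - 1*(-5854/3) = 753/661 + 5854/3 = 3871753/1983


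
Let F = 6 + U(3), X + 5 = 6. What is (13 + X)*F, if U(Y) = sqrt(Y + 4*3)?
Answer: 84 + 14*sqrt(15) ≈ 138.22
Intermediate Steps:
X = 1 (X = -5 + 6 = 1)
U(Y) = sqrt(12 + Y) (U(Y) = sqrt(Y + 12) = sqrt(12 + Y))
F = 6 + sqrt(15) (F = 6 + sqrt(12 + 3) = 6 + sqrt(15) ≈ 9.8730)
(13 + X)*F = (13 + 1)*(6 + sqrt(15)) = 14*(6 + sqrt(15)) = 84 + 14*sqrt(15)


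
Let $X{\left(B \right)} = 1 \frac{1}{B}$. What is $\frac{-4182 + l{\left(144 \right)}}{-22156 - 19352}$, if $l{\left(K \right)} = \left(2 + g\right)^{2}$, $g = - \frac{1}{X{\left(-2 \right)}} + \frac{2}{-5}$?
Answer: $\frac{17371}{172950} \approx 0.10044$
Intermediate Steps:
$X{\left(B \right)} = \frac{1}{B}$
$g = \frac{8}{5}$ ($g = - \frac{1}{\frac{1}{-2}} + \frac{2}{-5} = - \frac{1}{- \frac{1}{2}} + 2 \left(- \frac{1}{5}\right) = \left(-1\right) \left(-2\right) - \frac{2}{5} = 2 - \frac{2}{5} = \frac{8}{5} \approx 1.6$)
$l{\left(K \right)} = \frac{324}{25}$ ($l{\left(K \right)} = \left(2 + \frac{8}{5}\right)^{2} = \left(\frac{18}{5}\right)^{2} = \frac{324}{25}$)
$\frac{-4182 + l{\left(144 \right)}}{-22156 - 19352} = \frac{-4182 + \frac{324}{25}}{-22156 - 19352} = - \frac{104226}{25 \left(-41508\right)} = \left(- \frac{104226}{25}\right) \left(- \frac{1}{41508}\right) = \frac{17371}{172950}$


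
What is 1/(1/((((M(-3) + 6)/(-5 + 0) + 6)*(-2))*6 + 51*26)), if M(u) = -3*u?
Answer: 1290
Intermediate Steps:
1/(1/((((M(-3) + 6)/(-5 + 0) + 6)*(-2))*6 + 51*26)) = 1/(1/((((-3*(-3) + 6)/(-5 + 0) + 6)*(-2))*6 + 51*26)) = 1/(1/((((9 + 6)/(-5) + 6)*(-2))*6 + 1326)) = 1/(1/(((15*(-1/5) + 6)*(-2))*6 + 1326)) = 1/(1/(((-3 + 6)*(-2))*6 + 1326)) = 1/(1/((3*(-2))*6 + 1326)) = 1/(1/(-6*6 + 1326)) = 1/(1/(-36 + 1326)) = 1/(1/1290) = 1290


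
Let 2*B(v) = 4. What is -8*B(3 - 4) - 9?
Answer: -25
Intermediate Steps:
B(v) = 2 (B(v) = (½)*4 = 2)
-8*B(3 - 4) - 9 = -8*2 - 9 = -16 - 9 = -25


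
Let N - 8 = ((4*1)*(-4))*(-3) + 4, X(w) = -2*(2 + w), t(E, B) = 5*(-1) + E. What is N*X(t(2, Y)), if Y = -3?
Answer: 120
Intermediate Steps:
t(E, B) = -5 + E
X(w) = -4 - 2*w
N = 60 (N = 8 + (((4*1)*(-4))*(-3) + 4) = 8 + ((4*(-4))*(-3) + 4) = 8 + (-16*(-3) + 4) = 8 + (48 + 4) = 8 + 52 = 60)
N*X(t(2, Y)) = 60*(-4 - 2*(-5 + 2)) = 60*(-4 - 2*(-3)) = 60*(-4 + 6) = 60*2 = 120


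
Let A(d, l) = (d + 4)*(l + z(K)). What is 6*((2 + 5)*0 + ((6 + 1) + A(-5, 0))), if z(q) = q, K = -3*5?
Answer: 132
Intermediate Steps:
K = -15
A(d, l) = (-15 + l)*(4 + d) (A(d, l) = (d + 4)*(l - 15) = (4 + d)*(-15 + l) = (-15 + l)*(4 + d))
6*((2 + 5)*0 + ((6 + 1) + A(-5, 0))) = 6*((2 + 5)*0 + ((6 + 1) + (-60 - 15*(-5) + 4*0 - 5*0))) = 6*(7*0 + (7 + (-60 + 75 + 0 + 0))) = 6*(0 + (7 + 15)) = 6*(0 + 22) = 6*22 = 132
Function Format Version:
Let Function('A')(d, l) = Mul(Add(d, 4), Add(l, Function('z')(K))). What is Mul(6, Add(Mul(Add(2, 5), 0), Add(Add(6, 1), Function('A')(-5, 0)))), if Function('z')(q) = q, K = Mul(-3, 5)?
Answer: 132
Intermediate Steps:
K = -15
Function('A')(d, l) = Mul(Add(-15, l), Add(4, d)) (Function('A')(d, l) = Mul(Add(d, 4), Add(l, -15)) = Mul(Add(4, d), Add(-15, l)) = Mul(Add(-15, l), Add(4, d)))
Mul(6, Add(Mul(Add(2, 5), 0), Add(Add(6, 1), Function('A')(-5, 0)))) = Mul(6, Add(Mul(Add(2, 5), 0), Add(Add(6, 1), Add(-60, Mul(-15, -5), Mul(4, 0), Mul(-5, 0))))) = Mul(6, Add(Mul(7, 0), Add(7, Add(-60, 75, 0, 0)))) = Mul(6, Add(0, Add(7, 15))) = Mul(6, Add(0, 22)) = Mul(6, 22) = 132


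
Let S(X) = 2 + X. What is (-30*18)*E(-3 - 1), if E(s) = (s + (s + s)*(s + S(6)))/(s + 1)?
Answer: -6480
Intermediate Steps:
E(s) = (s + 2*s*(8 + s))/(1 + s) (E(s) = (s + (s + s)*(s + (2 + 6)))/(s + 1) = (s + (2*s)*(s + 8))/(1 + s) = (s + (2*s)*(8 + s))/(1 + s) = (s + 2*s*(8 + s))/(1 + s))
(-30*18)*E(-3 - 1) = (-30*18)*((-3 - 1)*(17 + 2*(-3 - 1))/(1 + (-3 - 1))) = -(-2160)*(17 + 2*(-4))/(1 - 4) = -(-2160)*(17 - 8)/(-3) = -(-2160)*(-1)*9/3 = -540*12 = -6480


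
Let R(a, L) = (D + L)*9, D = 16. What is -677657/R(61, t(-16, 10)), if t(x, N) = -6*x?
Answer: -677657/1008 ≈ -672.28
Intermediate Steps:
R(a, L) = 144 + 9*L (R(a, L) = (16 + L)*9 = 144 + 9*L)
-677657/R(61, t(-16, 10)) = -677657/(144 + 9*(-6*(-16))) = -677657/(144 + 9*96) = -677657/(144 + 864) = -677657/1008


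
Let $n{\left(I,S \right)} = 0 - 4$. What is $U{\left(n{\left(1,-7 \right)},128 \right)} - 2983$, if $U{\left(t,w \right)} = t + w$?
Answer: $-2859$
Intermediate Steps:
$n{\left(I,S \right)} = -4$
$U{\left(n{\left(1,-7 \right)},128 \right)} - 2983 = \left(-4 + 128\right) - 2983 = 124 - 2983 = -2859$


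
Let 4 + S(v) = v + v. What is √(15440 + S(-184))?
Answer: 2*√3767 ≈ 122.75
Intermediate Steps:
S(v) = -4 + 2*v (S(v) = -4 + (v + v) = -4 + 2*v)
√(15440 + S(-184)) = √(15440 + (-4 + 2*(-184))) = √(15440 + (-4 - 368)) = √(15440 - 372) = √15068 = 2*√3767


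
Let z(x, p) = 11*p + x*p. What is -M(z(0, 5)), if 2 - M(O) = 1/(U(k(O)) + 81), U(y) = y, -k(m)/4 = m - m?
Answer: -161/81 ≈ -1.9877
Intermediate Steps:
k(m) = 0 (k(m) = -4*(m - m) = -4*0 = 0)
z(x, p) = 11*p + p*x
M(O) = 161/81 (M(O) = 2 - 1/(0 + 81) = 2 - 1/81 = 161/81)
-M(z(0, 5)) = -1*161/81 = -161/81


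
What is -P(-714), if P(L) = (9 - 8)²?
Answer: -1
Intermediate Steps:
P(L) = 1 (P(L) = 1² = 1)
-P(-714) = -1*1 = -1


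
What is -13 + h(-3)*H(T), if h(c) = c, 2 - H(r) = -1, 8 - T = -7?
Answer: -22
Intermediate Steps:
T = 15 (T = 8 - 1*(-7) = 8 + 7 = 15)
H(r) = 3 (H(r) = 2 - 1*(-1) = 2 + 1 = 3)
-13 + h(-3)*H(T) = -13 - 3*3 = -13 - 9 = -22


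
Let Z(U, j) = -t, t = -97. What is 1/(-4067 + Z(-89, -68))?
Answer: -1/3970 ≈ -0.00025189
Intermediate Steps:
Z(U, j) = 97 (Z(U, j) = -1*(-97) = 97)
1/(-4067 + Z(-89, -68)) = 1/(-4067 + 97) = 1/(-3970) = -1/3970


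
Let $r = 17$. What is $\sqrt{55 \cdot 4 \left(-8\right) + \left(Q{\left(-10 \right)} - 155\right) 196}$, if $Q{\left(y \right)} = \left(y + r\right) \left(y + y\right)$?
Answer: $6 i \sqrt{1655} \approx 244.09 i$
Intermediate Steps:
$Q{\left(y \right)} = 2 y \left(17 + y\right)$ ($Q{\left(y \right)} = \left(y + 17\right) \left(y + y\right) = \left(17 + y\right) 2 y = 2 y \left(17 + y\right)$)
$\sqrt{55 \cdot 4 \left(-8\right) + \left(Q{\left(-10 \right)} - 155\right) 196} = \sqrt{55 \cdot 4 \left(-8\right) + \left(2 \left(-10\right) \left(17 - 10\right) - 155\right) 196} = \sqrt{220 \left(-8\right) + \left(2 \left(-10\right) 7 - 155\right) 196} = \sqrt{-1760 + \left(-140 - 155\right) 196} = \sqrt{-1760 - 57820} = \sqrt{-59580} = 6 i \sqrt{1655}$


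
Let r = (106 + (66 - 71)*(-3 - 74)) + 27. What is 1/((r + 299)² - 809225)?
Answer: -1/141736 ≈ -7.0554e-6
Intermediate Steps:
r = 518 (r = (106 - 5*(-77)) + 27 = (106 + 385) + 27 = 491 + 27 = 518)
1/((r + 299)² - 809225) = 1/((518 + 299)² - 809225) = 1/(817² - 809225) = 1/(667489 - 809225) = 1/(-141736) = -1/141736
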